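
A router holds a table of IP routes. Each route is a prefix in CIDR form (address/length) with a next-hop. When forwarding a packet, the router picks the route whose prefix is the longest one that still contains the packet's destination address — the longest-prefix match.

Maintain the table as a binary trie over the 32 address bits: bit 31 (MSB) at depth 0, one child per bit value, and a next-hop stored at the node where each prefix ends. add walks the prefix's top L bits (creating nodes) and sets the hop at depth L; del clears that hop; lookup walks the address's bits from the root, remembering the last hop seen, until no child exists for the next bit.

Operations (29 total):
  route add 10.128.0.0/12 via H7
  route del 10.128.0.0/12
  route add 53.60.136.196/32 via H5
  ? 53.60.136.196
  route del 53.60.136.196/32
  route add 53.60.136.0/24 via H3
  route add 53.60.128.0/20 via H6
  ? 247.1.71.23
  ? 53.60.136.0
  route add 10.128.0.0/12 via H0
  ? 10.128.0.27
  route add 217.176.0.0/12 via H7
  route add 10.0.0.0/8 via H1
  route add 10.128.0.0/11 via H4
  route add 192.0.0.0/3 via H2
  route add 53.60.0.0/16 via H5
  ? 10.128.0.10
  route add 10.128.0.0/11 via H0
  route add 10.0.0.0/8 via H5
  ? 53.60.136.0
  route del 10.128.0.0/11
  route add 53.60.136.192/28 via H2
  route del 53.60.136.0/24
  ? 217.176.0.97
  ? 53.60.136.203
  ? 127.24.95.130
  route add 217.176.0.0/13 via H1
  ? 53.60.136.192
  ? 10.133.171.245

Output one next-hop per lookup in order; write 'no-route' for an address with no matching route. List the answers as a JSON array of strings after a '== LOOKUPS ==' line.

Apply in order:
  add 10.128.0.0/12 -> H7 at depth 12
  del 10.128.0.0/12 (clear depth 12)
  add 53.60.136.196/32 -> H5 at depth 32
  ? 53.60.136.196  path d0:-→d1:-→d2:-→d3:-→d4:-→d5:-→d6:-→d7:-→d8:-→d9:-→d10:-→d11:-→d12:-→d13:-→d14:-→d15:-→d16:-→d17:-→d18:-→d19:-→d20:-→d21:-→d22:-→d23:-→d24:-→d25:-→d26:-→d27:-→d28:-→d29:-→d30:-→d31:-→d32:H5  best=H5
  del 53.60.136.196/32 (clear depth 32)
  add 53.60.136.0/24 -> H3 at depth 24
  add 53.60.128.0/20 -> H6 at depth 20
  ? 247.1.71.23  path d0:-  best=no-route
  ? 53.60.136.0  path d0:-→d1:-→d2:-→d3:-→d4:-→d5:-→d6:-→d7:-→d8:-→d9:-→d10:-→d11:-→d12:-→d13:-→d14:-→d15:-→d16:-→d17:-→d18:-→d19:-→d20:H6→d21:-→d22:-→d23:-→d24:H3  best=H3
  add 10.128.0.0/12 -> H0 at depth 12
  ? 10.128.0.27  path d0:-→d1:-→d2:-→d3:-→d4:-→d5:-→d6:-→d7:-→d8:-→d9:-→d10:-→d11:-→d12:H0  best=H0
  add 217.176.0.0/12 -> H7 at depth 12
  add 10.0.0.0/8 -> H1 at depth 8
  add 10.128.0.0/11 -> H4 at depth 11
  add 192.0.0.0/3 -> H2 at depth 3
  add 53.60.0.0/16 -> H5 at depth 16
  ? 10.128.0.10  path d0:-→d1:-→d2:-→d3:-→d4:-→d5:-→d6:-→d7:-→d8:H1→d9:-→d10:-→d11:H4→d12:H0  best=H0
  add 10.128.0.0/11 -> H0 at depth 11
  add 10.0.0.0/8 -> H5 at depth 8
  ? 53.60.136.0  path d0:-→d1:-→d2:-→d3:-→d4:-→d5:-→d6:-→d7:-→d8:-→d9:-→d10:-→d11:-→d12:-→d13:-→d14:-→d15:-→d16:H5→d17:-→d18:-→d19:-→d20:H6→d21:-→d22:-→d23:-→d24:H3  best=H3
  del 10.128.0.0/11 (clear depth 11)
  add 53.60.136.192/28 -> H2 at depth 28
  del 53.60.136.0/24 (clear depth 24)
  ? 217.176.0.97  path d0:-→d1:-→d2:-→d3:H2→d4:-→d5:-→d6:-→d7:-→d8:-→d9:-→d10:-→d11:-→d12:H7  best=H7
  ? 53.60.136.203  path d0:-→d1:-→d2:-→d3:-→d4:-→d5:-→d6:-→d7:-→d8:-→d9:-→d10:-→d11:-→d12:-→d13:-→d14:-→d15:-→d16:H5→d17:-→d18:-→d19:-→d20:H6→d21:-→d22:-→d23:-→d24:-→d25:-→d26:-→d27:-→d28:H2  best=H2
  ? 127.24.95.130  path d0:-→d1:-  best=no-route
  add 217.176.0.0/13 -> H1 at depth 13
  ? 53.60.136.192  path d0:-→d1:-→d2:-→d3:-→d4:-→d5:-→d6:-→d7:-→d8:-→d9:-→d10:-→d11:-→d12:-→d13:-→d14:-→d15:-→d16:H5→d17:-→d18:-→d19:-→d20:H6→d21:-→d22:-→d23:-→d24:-→d25:-→d26:-→d27:-→d28:H2→d29:-  best=H2
  ? 10.133.171.245  path d0:-→d1:-→d2:-→d3:-→d4:-→d5:-→d6:-→d7:-→d8:H5→d9:-→d10:-→d11:-→d12:H0  best=H0

== LOOKUPS ==
["H5","no-route","H3","H0","H0","H3","H7","H2","no-route","H2","H0"]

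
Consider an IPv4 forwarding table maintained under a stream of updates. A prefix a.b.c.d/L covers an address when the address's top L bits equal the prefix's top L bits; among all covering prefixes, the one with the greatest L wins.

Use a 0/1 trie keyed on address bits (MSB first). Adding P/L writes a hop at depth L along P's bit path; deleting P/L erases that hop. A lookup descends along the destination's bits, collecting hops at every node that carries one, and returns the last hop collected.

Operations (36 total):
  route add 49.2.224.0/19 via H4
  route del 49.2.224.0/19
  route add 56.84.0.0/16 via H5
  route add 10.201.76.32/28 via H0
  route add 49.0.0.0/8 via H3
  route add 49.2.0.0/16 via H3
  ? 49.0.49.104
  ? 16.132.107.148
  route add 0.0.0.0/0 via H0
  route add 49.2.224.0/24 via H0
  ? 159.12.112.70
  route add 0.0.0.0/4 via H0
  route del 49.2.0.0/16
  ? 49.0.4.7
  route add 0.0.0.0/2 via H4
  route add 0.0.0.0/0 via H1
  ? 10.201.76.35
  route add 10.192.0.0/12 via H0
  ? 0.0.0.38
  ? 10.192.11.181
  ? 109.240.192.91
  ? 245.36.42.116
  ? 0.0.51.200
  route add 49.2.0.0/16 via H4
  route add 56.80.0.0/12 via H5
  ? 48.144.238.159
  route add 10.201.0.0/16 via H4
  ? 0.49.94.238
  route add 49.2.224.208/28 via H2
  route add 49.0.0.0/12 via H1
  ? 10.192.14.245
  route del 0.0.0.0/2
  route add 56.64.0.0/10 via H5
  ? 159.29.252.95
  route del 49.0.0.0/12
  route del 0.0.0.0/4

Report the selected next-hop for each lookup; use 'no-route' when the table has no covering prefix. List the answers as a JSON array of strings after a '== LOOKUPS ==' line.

Trace:
  + 49.2.224.0/19 (H4) depth=19
  del 49.2.224.0/19 (clear depth 19)
  + 56.84.0.0/16 (H5) depth=16
  + 10.201.76.32/28 (H0) depth=28
  + 49.0.0.0/8 (H3) depth=8
  + 49.2.0.0/16 (H3) depth=16
  ? 49.0.49.104  path d0:-→d1:-→d2:-→d3:-→d4:-→d5:-→d6:-→d7:-→d8:H3→d9:-→d10:-→d11:-→d12:-→d13:-→d14:-  best=H3
  ? 16.132.107.148  path d0:-→d1:-→d2:-→d3:-  best=no-route
  + 0.0.0.0/0 (H0) depth=0
  + 49.2.224.0/24 (H0) depth=24
  ? 159.12.112.70  path d0:H0  best=H0
  + 0.0.0.0/4 (H0) depth=4
  del 49.2.0.0/16 (clear depth 16)
  ? 49.0.4.7  path d0:H0→d1:-→d2:-→d3:-→d4:-→d5:-→d6:-→d7:-→d8:H3→d9:-→d10:-→d11:-→d12:-→d13:-→d14:-  best=H3
  + 0.0.0.0/2 (H4) depth=2
  + 0.0.0.0/0 (H1) depth=0
  ? 10.201.76.35  path d0:H1→d1:-→d2:H4→d3:-→d4:H0→d5:-→d6:-→d7:-→d8:-→d9:-→d10:-→d11:-→d12:-→d13:-→d14:-→d15:-→d16:-→d17:-→d18:-→d19:-→d20:-→d21:-→d22:-→d23:-→d24:-→d25:-→d26:-→d27:-→d28:H0  best=H0
  + 10.192.0.0/12 (H0) depth=12
  ? 0.0.0.38  path d0:H1→d1:-→d2:H4→d3:-→d4:H0  best=H0
  ? 10.192.11.181  path d0:H1→d1:-→d2:H4→d3:-→d4:H0→d5:-→d6:-→d7:-→d8:-→d9:-→d10:-→d11:-→d12:H0  best=H0
  ? 109.240.192.91  path d0:H1→d1:-  best=H1
  ? 245.36.42.116  path d0:H1  best=H1
  ? 0.0.51.200  path d0:H1→d1:-→d2:H4→d3:-→d4:H0  best=H0
  + 49.2.0.0/16 (H4) depth=16
  + 56.80.0.0/12 (H5) depth=12
  ? 48.144.238.159  path d0:H1→d1:-→d2:H4→d3:-→d4:-→d5:-→d6:-→d7:-  best=H4
  + 10.201.0.0/16 (H4) depth=16
  ? 0.49.94.238  path d0:H1→d1:-→d2:H4→d3:-→d4:H0  best=H0
  + 49.2.224.208/28 (H2) depth=28
  + 49.0.0.0/12 (H1) depth=12
  ? 10.192.14.245  path d0:H1→d1:-→d2:H4→d3:-→d4:H0→d5:-→d6:-→d7:-→d8:-→d9:-→d10:-→d11:-→d12:H0  best=H0
  del 0.0.0.0/2 (clear depth 2)
  + 56.64.0.0/10 (H5) depth=10
  ? 159.29.252.95  path d0:H1  best=H1
  del 49.0.0.0/12 (clear depth 12)
  del 0.0.0.0/4 (clear depth 4)

== LOOKUPS ==
["H3","no-route","H0","H3","H0","H0","H0","H1","H1","H0","H4","H0","H0","H1"]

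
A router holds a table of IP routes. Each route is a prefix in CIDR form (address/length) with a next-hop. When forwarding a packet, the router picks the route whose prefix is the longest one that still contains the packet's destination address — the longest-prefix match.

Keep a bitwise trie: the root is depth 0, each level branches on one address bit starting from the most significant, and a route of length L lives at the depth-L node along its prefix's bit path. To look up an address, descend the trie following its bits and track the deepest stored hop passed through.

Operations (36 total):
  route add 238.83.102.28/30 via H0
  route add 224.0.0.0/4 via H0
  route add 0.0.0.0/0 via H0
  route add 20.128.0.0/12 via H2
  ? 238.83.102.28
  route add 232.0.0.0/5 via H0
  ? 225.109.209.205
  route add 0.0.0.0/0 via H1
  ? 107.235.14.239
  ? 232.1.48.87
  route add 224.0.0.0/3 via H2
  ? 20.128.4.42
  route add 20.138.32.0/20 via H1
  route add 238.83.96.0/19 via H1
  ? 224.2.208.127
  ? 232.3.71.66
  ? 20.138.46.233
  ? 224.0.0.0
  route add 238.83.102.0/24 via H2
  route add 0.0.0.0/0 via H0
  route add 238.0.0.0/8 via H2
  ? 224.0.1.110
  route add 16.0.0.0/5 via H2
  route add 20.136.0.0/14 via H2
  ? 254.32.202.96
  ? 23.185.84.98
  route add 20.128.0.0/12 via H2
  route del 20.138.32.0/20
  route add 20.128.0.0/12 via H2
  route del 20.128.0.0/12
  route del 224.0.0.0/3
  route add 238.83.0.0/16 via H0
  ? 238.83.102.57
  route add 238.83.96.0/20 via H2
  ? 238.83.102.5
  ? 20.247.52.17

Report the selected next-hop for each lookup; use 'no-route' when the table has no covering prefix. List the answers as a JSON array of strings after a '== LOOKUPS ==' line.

Process each operation:
  + 238.83.102.28/30 (H0) depth=30
  + 224.0.0.0/4 (H0) depth=4
  + 0.0.0.0/0 (H0) depth=0
  + 20.128.0.0/12 (H2) depth=12
  lookup 238.83.102.28: bits 111011100101001101100110000111 walk d0:H0→d1:-→d2:-→d3:-→d4:H0→d5:-→d6:-→d7:-→d8:-→d9:-→d10:-→d11:-→d12:-→d13:-→d14:-→d15:-→d16:-→d17:-→d18:-→d19:-→d20:-→d21:-→d22:-→d23:-→d24:-→d25:-→d26:-→d27:-→d28:-→d29:-→d30:H0 -> H0
  + 232.0.0.0/5 (H0) depth=5
  lookup 225.109.209.205: bits 1110 walk d0:H0→d1:-→d2:-→d3:-→d4:H0 -> H0
  + 0.0.0.0/0 (H1) depth=0
  lookup 107.235.14.239: bits 0 walk d0:H1→d1:- -> H1
  lookup 232.1.48.87: bits 11101 walk d0:H1→d1:-→d2:-→d3:-→d4:H0→d5:H0 -> H0
  + 224.0.0.0/3 (H2) depth=3
  lookup 20.128.4.42: bits 000101001000 walk d0:H1→d1:-→d2:-→d3:-→d4:-→d5:-→d6:-→d7:-→d8:-→d9:-→d10:-→d11:-→d12:H2 -> H2
  + 20.138.32.0/20 (H1) depth=20
  + 238.83.96.0/19 (H1) depth=19
  lookup 224.2.208.127: bits 1110 walk d0:H1→d1:-→d2:-→d3:H2→d4:H0 -> H0
  lookup 232.3.71.66: bits 11101 walk d0:H1→d1:-→d2:-→d3:H2→d4:H0→d5:H0 -> H0
  lookup 20.138.46.233: bits 00010100100010100010 walk d0:H1→d1:-→d2:-→d3:-→d4:-→d5:-→d6:-→d7:-→d8:-→d9:-→d10:-→d11:-→d12:H2→d13:-→d14:-→d15:-→d16:-→d17:-→d18:-→d19:-→d20:H1 -> H1
  lookup 224.0.0.0: bits 1110 walk d0:H1→d1:-→d2:-→d3:H2→d4:H0 -> H0
  + 238.83.102.0/24 (H2) depth=24
  + 0.0.0.0/0 (H0) depth=0
  + 238.0.0.0/8 (H2) depth=8
  lookup 224.0.1.110: bits 1110 walk d0:H0→d1:-→d2:-→d3:H2→d4:H0 -> H0
  + 16.0.0.0/5 (H2) depth=5
  + 20.136.0.0/14 (H2) depth=14
  lookup 254.32.202.96: bits 111 walk d0:H0→d1:-→d2:-→d3:H2 -> H2
  lookup 23.185.84.98: bits 000101 walk d0:H0→d1:-→d2:-→d3:-→d4:-→d5:H2→d6:- -> H2
  + 20.128.0.0/12 (H2) depth=12
  del 20.138.32.0/20 (clear depth 20)
  + 20.128.0.0/12 (H2) depth=12
  del 20.128.0.0/12 (clear depth 12)
  del 224.0.0.0/3 (clear depth 3)
  + 238.83.0.0/16 (H0) depth=16
  lookup 238.83.102.57: bits 11101110010100110110011000 walk d0:H0→d1:-→d2:-→d3:-→d4:H0→d5:H0→d6:-→d7:-→d8:H2→d9:-→d10:-→d11:-→d12:-→d13:-→d14:-→d15:-→d16:H0→d17:-→d18:-→d19:H1→d20:-→d21:-→d22:-→d23:-→d24:H2→d25:-→d26:- -> H2
  + 238.83.96.0/20 (H2) depth=20
  lookup 238.83.102.5: bits 111011100101001101100110000 walk d0:H0→d1:-→d2:-→d3:-→d4:H0→d5:H0→d6:-→d7:-→d8:H2→d9:-→d10:-→d11:-→d12:-→d13:-→d14:-→d15:-→d16:H0→d17:-→d18:-→d19:H1→d20:H2→d21:-→d22:-→d23:-→d24:H2→d25:-→d26:-→d27:- -> H2
  lookup 20.247.52.17: bits 000101001 walk d0:H0→d1:-→d2:-→d3:-→d4:-→d5:H2→d6:-→d7:-→d8:-→d9:- -> H2

== LOOKUPS ==
["H0","H0","H1","H0","H2","H0","H0","H1","H0","H0","H2","H2","H2","H2","H2"]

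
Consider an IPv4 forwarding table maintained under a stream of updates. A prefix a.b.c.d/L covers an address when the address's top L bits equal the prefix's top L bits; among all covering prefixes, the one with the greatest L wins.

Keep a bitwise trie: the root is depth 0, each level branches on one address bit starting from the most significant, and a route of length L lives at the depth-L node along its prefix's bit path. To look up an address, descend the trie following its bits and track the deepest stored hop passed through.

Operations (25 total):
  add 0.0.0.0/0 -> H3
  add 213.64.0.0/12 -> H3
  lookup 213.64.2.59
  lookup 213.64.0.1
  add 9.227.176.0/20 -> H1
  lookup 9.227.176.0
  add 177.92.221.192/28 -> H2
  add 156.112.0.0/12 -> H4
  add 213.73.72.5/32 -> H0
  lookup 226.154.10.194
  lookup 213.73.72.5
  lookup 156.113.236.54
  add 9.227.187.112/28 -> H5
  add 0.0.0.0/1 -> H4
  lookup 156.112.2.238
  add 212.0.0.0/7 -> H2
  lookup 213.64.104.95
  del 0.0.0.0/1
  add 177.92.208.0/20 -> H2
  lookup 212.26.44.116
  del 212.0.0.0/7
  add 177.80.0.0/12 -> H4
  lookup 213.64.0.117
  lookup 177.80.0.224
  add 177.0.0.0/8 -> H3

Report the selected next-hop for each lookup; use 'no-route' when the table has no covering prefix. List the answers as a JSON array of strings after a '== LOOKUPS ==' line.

Apply in order:
  add 0.0.0.0/0 -> H3 at depth 0
  add 213.64.0.0/12 -> H3 at depth 12
  ? 213.64.2.59  path d0:H3→d1:-→d2:-→d3:-→d4:-→d5:-→d6:-→d7:-→d8:-→d9:-→d10:-→d11:-→d12:H3  best=H3
  ? 213.64.0.1  path d0:H3→d1:-→d2:-→d3:-→d4:-→d5:-→d6:-→d7:-→d8:-→d9:-→d10:-→d11:-→d12:H3  best=H3
  add 9.227.176.0/20 -> H1 at depth 20
  ? 9.227.176.0  path d0:H3→d1:-→d2:-→d3:-→d4:-→d5:-→d6:-→d7:-→d8:-→d9:-→d10:-→d11:-→d12:-→d13:-→d14:-→d15:-→d16:-→d17:-→d18:-→d19:-→d20:H1  best=H1
  add 177.92.221.192/28 -> H2 at depth 28
  add 156.112.0.0/12 -> H4 at depth 12
  add 213.73.72.5/32 -> H0 at depth 32
  ? 226.154.10.194  path d0:H3→d1:-→d2:-  best=H3
  ? 213.73.72.5  path d0:H3→d1:-→d2:-→d3:-→d4:-→d5:-→d6:-→d7:-→d8:-→d9:-→d10:-→d11:-→d12:H3→d13:-→d14:-→d15:-→d16:-→d17:-→d18:-→d19:-→d20:-→d21:-→d22:-→d23:-→d24:-→d25:-→d26:-→d27:-→d28:-→d29:-→d30:-→d31:-→d32:H0  best=H0
  ? 156.113.236.54  path d0:H3→d1:-→d2:-→d3:-→d4:-→d5:-→d6:-→d7:-→d8:-→d9:-→d10:-→d11:-→d12:H4  best=H4
  add 9.227.187.112/28 -> H5 at depth 28
  add 0.0.0.0/1 -> H4 at depth 1
  ? 156.112.2.238  path d0:H3→d1:-→d2:-→d3:-→d4:-→d5:-→d6:-→d7:-→d8:-→d9:-→d10:-→d11:-→d12:H4  best=H4
  add 212.0.0.0/7 -> H2 at depth 7
  ? 213.64.104.95  path d0:H3→d1:-→d2:-→d3:-→d4:-→d5:-→d6:-→d7:H2→d8:-→d9:-→d10:-→d11:-→d12:H3  best=H3
  del 0.0.0.0/1 (clear depth 1)
  add 177.92.208.0/20 -> H2 at depth 20
  ? 212.26.44.116  path d0:H3→d1:-→d2:-→d3:-→d4:-→d5:-→d6:-→d7:H2  best=H2
  del 212.0.0.0/7 (clear depth 7)
  add 177.80.0.0/12 -> H4 at depth 12
  ? 213.64.0.117  path d0:H3→d1:-→d2:-→d3:-→d4:-→d5:-→d6:-→d7:-→d8:-→d9:-→d10:-→d11:-→d12:H3  best=H3
  ? 177.80.0.224  path d0:H3→d1:-→d2:-→d3:-→d4:-→d5:-→d6:-→d7:-→d8:-→d9:-→d10:-→d11:-→d12:H4  best=H4
  add 177.0.0.0/8 -> H3 at depth 8

== LOOKUPS ==
["H3","H3","H1","H3","H0","H4","H4","H3","H2","H3","H4"]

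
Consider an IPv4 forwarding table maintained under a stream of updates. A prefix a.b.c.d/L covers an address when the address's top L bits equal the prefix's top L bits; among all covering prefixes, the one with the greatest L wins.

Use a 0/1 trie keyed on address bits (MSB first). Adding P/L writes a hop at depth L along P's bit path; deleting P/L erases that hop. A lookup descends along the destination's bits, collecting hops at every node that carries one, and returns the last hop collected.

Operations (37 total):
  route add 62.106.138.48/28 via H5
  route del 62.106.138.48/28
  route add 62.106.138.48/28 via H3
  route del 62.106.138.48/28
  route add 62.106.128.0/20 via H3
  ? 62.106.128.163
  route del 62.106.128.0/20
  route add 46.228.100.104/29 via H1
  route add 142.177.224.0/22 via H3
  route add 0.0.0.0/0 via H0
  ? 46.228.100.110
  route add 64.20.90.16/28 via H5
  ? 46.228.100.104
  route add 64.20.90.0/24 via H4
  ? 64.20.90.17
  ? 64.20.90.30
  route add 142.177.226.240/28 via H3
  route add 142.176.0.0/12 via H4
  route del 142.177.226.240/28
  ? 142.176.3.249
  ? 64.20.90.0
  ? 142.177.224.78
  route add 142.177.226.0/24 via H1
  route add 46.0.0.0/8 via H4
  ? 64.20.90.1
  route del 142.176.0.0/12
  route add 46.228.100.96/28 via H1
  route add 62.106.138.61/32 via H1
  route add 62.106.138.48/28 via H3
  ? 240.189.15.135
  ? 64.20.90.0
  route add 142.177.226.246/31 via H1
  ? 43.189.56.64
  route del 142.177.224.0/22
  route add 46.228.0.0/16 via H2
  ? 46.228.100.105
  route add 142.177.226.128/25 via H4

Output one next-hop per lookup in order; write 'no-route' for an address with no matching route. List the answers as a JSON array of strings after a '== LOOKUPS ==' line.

Process each operation:
  add 62.106.138.48/28 -> H5 at depth 28
  del 62.106.138.48/28 (clear depth 28)
  add 62.106.138.48/28 -> H3 at depth 28
  del 62.106.138.48/28 (clear depth 28)
  add 62.106.128.0/20 -> H3 at depth 20
  lookup 62.106.128.163: bits 00111110011010101000 walk d0:-→d1:-→d2:-→d3:-→d4:-→d5:-→d6:-→d7:-→d8:-→d9:-→d10:-→d11:-→d12:-→d13:-→d14:-→d15:-→d16:-→d17:-→d18:-→d19:-→d20:H3 -> H3
  del 62.106.128.0/20 (clear depth 20)
  add 46.228.100.104/29 -> H1 at depth 29
  add 142.177.224.0/22 -> H3 at depth 22
  add 0.0.0.0/0 -> H0 at depth 0
  lookup 46.228.100.110: bits 00101110111001000110010001101 walk d0:H0→d1:-→d2:-→d3:-→d4:-→d5:-→d6:-→d7:-→d8:-→d9:-→d10:-→d11:-→d12:-→d13:-→d14:-→d15:-→d16:-→d17:-→d18:-→d19:-→d20:-→d21:-→d22:-→d23:-→d24:-→d25:-→d26:-→d27:-→d28:-→d29:H1 -> H1
  add 64.20.90.16/28 -> H5 at depth 28
  lookup 46.228.100.104: bits 00101110111001000110010001101 walk d0:H0→d1:-→d2:-→d3:-→d4:-→d5:-→d6:-→d7:-→d8:-→d9:-→d10:-→d11:-→d12:-→d13:-→d14:-→d15:-→d16:-→d17:-→d18:-→d19:-→d20:-→d21:-→d22:-→d23:-→d24:-→d25:-→d26:-→d27:-→d28:-→d29:H1 -> H1
  add 64.20.90.0/24 -> H4 at depth 24
  lookup 64.20.90.17: bits 0100000000010100010110100001 walk d0:H0→d1:-→d2:-→d3:-→d4:-→d5:-→d6:-→d7:-→d8:-→d9:-→d10:-→d11:-→d12:-→d13:-→d14:-→d15:-→d16:-→d17:-→d18:-→d19:-→d20:-→d21:-→d22:-→d23:-→d24:H4→d25:-→d26:-→d27:-→d28:H5 -> H5
  lookup 64.20.90.30: bits 0100000000010100010110100001 walk d0:H0→d1:-→d2:-→d3:-→d4:-→d5:-→d6:-→d7:-→d8:-→d9:-→d10:-→d11:-→d12:-→d13:-→d14:-→d15:-→d16:-→d17:-→d18:-→d19:-→d20:-→d21:-→d22:-→d23:-→d24:H4→d25:-→d26:-→d27:-→d28:H5 -> H5
  add 142.177.226.240/28 -> H3 at depth 28
  add 142.176.0.0/12 -> H4 at depth 12
  del 142.177.226.240/28 (clear depth 28)
  lookup 142.176.3.249: bits 100011101011000 walk d0:H0→d1:-→d2:-→d3:-→d4:-→d5:-→d6:-→d7:-→d8:-→d9:-→d10:-→d11:-→d12:H4→d13:-→d14:-→d15:- -> H4
  lookup 64.20.90.0: bits 010000000001010001011010000 walk d0:H0→d1:-→d2:-→d3:-→d4:-→d5:-→d6:-→d7:-→d8:-→d9:-→d10:-→d11:-→d12:-→d13:-→d14:-→d15:-→d16:-→d17:-→d18:-→d19:-→d20:-→d21:-→d22:-→d23:-→d24:H4→d25:-→d26:-→d27:- -> H4
  lookup 142.177.224.78: bits 1000111010110001111000 walk d0:H0→d1:-→d2:-→d3:-→d4:-→d5:-→d6:-→d7:-→d8:-→d9:-→d10:-→d11:-→d12:H4→d13:-→d14:-→d15:-→d16:-→d17:-→d18:-→d19:-→d20:-→d21:-→d22:H3 -> H3
  add 142.177.226.0/24 -> H1 at depth 24
  add 46.0.0.0/8 -> H4 at depth 8
  lookup 64.20.90.1: bits 010000000001010001011010000 walk d0:H0→d1:-→d2:-→d3:-→d4:-→d5:-→d6:-→d7:-→d8:-→d9:-→d10:-→d11:-→d12:-→d13:-→d14:-→d15:-→d16:-→d17:-→d18:-→d19:-→d20:-→d21:-→d22:-→d23:-→d24:H4→d25:-→d26:-→d27:- -> H4
  del 142.176.0.0/12 (clear depth 12)
  add 46.228.100.96/28 -> H1 at depth 28
  add 62.106.138.61/32 -> H1 at depth 32
  add 62.106.138.48/28 -> H3 at depth 28
  lookup 240.189.15.135: bits 1 walk d0:H0→d1:- -> H0
  lookup 64.20.90.0: bits 010000000001010001011010000 walk d0:H0→d1:-→d2:-→d3:-→d4:-→d5:-→d6:-→d7:-→d8:-→d9:-→d10:-→d11:-→d12:-→d13:-→d14:-→d15:-→d16:-→d17:-→d18:-→d19:-→d20:-→d21:-→d22:-→d23:-→d24:H4→d25:-→d26:-→d27:- -> H4
  add 142.177.226.246/31 -> H1 at depth 31
  lookup 43.189.56.64: bits 00101 walk d0:H0→d1:-→d2:-→d3:-→d4:-→d5:- -> H0
  del 142.177.224.0/22 (clear depth 22)
  add 46.228.0.0/16 -> H2 at depth 16
  lookup 46.228.100.105: bits 00101110111001000110010001101 walk d0:H0→d1:-→d2:-→d3:-→d4:-→d5:-→d6:-→d7:-→d8:H4→d9:-→d10:-→d11:-→d12:-→d13:-→d14:-→d15:-→d16:H2→d17:-→d18:-→d19:-→d20:-→d21:-→d22:-→d23:-→d24:-→d25:-→d26:-→d27:-→d28:H1→d29:H1 -> H1
  add 142.177.226.128/25 -> H4 at depth 25

== LOOKUPS ==
["H3","H1","H1","H5","H5","H4","H4","H3","H4","H0","H4","H0","H1"]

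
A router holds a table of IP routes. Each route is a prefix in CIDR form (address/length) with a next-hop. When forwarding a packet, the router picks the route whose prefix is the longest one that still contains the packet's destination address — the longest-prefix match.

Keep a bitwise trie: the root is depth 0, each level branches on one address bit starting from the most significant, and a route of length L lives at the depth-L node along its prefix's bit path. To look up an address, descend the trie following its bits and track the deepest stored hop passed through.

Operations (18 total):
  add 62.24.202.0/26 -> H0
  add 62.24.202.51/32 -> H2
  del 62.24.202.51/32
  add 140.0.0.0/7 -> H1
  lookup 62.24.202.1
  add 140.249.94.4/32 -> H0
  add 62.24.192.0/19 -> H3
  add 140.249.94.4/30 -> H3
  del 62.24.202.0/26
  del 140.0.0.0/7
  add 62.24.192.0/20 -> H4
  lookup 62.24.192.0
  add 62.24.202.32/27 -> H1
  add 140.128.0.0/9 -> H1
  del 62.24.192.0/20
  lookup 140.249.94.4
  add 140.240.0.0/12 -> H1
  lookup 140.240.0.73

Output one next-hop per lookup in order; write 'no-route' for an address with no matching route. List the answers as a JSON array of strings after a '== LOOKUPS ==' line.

Apply in order:
  add 62.24.202.0/26 -> H0 at depth 26
  add 62.24.202.51/32 -> H2 at depth 32
  del 62.24.202.51/32 (clear depth 32)
  add 140.0.0.0/7 -> H1 at depth 7
  Q 62.24.202.1: descend 00111110000110001100101000 ; hops seen [H0] ; pick H0
  add 140.249.94.4/32 -> H0 at depth 32
  add 62.24.192.0/19 -> H3 at depth 19
  add 140.249.94.4/30 -> H3 at depth 30
  del 62.24.202.0/26 (clear depth 26)
  del 140.0.0.0/7 (clear depth 7)
  add 62.24.192.0/20 -> H4 at depth 20
  Q 62.24.192.0: descend 00111110000110001100 ; hops seen [H3,H4] ; pick H4
  add 62.24.202.32/27 -> H1 at depth 27
  add 140.128.0.0/9 -> H1 at depth 9
  del 62.24.192.0/20 (clear depth 20)
  Q 140.249.94.4: descend 10001100111110010101111000000100 ; hops seen [H1,H3,H0] ; pick H0
  add 140.240.0.0/12 -> H1 at depth 12
  Q 140.240.0.73: descend 100011001111 ; hops seen [H1,H1] ; pick H1

== LOOKUPS ==
["H0","H4","H0","H1"]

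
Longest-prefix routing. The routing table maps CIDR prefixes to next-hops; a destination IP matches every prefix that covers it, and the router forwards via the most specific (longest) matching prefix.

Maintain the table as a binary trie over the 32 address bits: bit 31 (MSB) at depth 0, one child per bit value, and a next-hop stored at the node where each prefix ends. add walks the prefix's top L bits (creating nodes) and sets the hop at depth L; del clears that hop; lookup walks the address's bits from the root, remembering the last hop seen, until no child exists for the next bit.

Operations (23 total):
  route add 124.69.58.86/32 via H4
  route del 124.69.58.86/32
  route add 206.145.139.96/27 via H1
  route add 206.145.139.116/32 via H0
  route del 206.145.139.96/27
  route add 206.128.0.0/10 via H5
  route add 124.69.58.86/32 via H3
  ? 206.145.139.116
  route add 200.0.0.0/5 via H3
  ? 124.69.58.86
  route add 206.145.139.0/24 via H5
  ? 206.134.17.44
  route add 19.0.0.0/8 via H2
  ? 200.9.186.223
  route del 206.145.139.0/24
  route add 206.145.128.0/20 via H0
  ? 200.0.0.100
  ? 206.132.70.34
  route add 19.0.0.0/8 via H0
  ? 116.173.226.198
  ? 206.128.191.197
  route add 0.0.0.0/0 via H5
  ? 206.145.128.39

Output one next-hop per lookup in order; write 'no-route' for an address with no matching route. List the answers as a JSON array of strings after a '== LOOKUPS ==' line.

Process each operation:
  + 124.69.58.86/32 (H4) depth=32
  - 124.69.58.86/32 clear@32
  + 206.145.139.96/27 (H1) depth=27
  + 206.145.139.116/32 (H0) depth=32
  - 206.145.139.96/27 clear@27
  + 206.128.0.0/10 (H5) depth=10
  + 124.69.58.86/32 (H3) depth=32
  ? 206.145.139.116  path d0:-→d1:-→d2:-→d3:-→d4:-→d5:-→d6:-→d7:-→d8:-→d9:-→d10:H5→d11:-→d12:-→d13:-→d14:-→d15:-→d16:-→d17:-→d18:-→d19:-→d20:-→d21:-→d22:-→d23:-→d24:-→d25:-→d26:-→d27:-→d28:-→d29:-→d30:-→d31:-→d32:H0  best=H0
  + 200.0.0.0/5 (H3) depth=5
  ? 124.69.58.86  path d0:-→d1:-→d2:-→d3:-→d4:-→d5:-→d6:-→d7:-→d8:-→d9:-→d10:-→d11:-→d12:-→d13:-→d14:-→d15:-→d16:-→d17:-→d18:-→d19:-→d20:-→d21:-→d22:-→d23:-→d24:-→d25:-→d26:-→d27:-→d28:-→d29:-→d30:-→d31:-→d32:H3  best=H3
  + 206.145.139.0/24 (H5) depth=24
  ? 206.134.17.44  path d0:-→d1:-→d2:-→d3:-→d4:-→d5:H3→d6:-→d7:-→d8:-→d9:-→d10:H5→d11:-  best=H5
  + 19.0.0.0/8 (H2) depth=8
  ? 200.9.186.223  path d0:-→d1:-→d2:-→d3:-→d4:-→d5:H3  best=H3
  - 206.145.139.0/24 clear@24
  + 206.145.128.0/20 (H0) depth=20
  ? 200.0.0.100  path d0:-→d1:-→d2:-→d3:-→d4:-→d5:H3  best=H3
  ? 206.132.70.34  path d0:-→d1:-→d2:-→d3:-→d4:-→d5:H3→d6:-→d7:-→d8:-→d9:-→d10:H5→d11:-  best=H5
  + 19.0.0.0/8 (H0) depth=8
  ? 116.173.226.198  path d0:-→d1:-→d2:-→d3:-→d4:-  best=no-route
  ? 206.128.191.197  path d0:-→d1:-→d2:-→d3:-→d4:-→d5:H3→d6:-→d7:-→d8:-→d9:-→d10:H5→d11:-  best=H5
  + 0.0.0.0/0 (H5) depth=0
  ? 206.145.128.39  path d0:H5→d1:-→d2:-→d3:-→d4:-→d5:H3→d6:-→d7:-→d8:-→d9:-→d10:H5→d11:-→d12:-→d13:-→d14:-→d15:-→d16:-→d17:-→d18:-→d19:-→d20:H0  best=H0

== LOOKUPS ==
["H0","H3","H5","H3","H3","H5","no-route","H5","H0"]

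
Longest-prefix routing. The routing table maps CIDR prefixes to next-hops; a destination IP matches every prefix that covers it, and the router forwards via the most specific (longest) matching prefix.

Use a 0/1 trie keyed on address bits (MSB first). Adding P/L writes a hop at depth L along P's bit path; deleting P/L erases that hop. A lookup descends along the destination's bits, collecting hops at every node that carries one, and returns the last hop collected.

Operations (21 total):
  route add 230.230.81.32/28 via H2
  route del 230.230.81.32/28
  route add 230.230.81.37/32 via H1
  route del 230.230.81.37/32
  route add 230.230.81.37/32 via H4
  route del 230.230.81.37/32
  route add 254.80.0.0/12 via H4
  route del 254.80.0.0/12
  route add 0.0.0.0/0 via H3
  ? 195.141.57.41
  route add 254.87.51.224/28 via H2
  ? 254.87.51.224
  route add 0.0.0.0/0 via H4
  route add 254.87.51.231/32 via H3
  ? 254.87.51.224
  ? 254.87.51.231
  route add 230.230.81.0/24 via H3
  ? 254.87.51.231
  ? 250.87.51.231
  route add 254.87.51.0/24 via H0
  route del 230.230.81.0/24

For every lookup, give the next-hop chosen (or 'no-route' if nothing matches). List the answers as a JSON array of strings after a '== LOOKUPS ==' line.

Process each operation:
  + 230.230.81.32/28 (H2) depth=28
  - 230.230.81.32/28 clear@28
  + 230.230.81.37/32 (H1) depth=32
  - 230.230.81.37/32 clear@32
  + 230.230.81.37/32 (H4) depth=32
  - 230.230.81.37/32 clear@32
  + 254.80.0.0/12 (H4) depth=12
  - 254.80.0.0/12 clear@12
  + 0.0.0.0/0 (H3) depth=0
  Q 195.141.57.41: descend 11 ; hops seen [H3] ; pick H3
  + 254.87.51.224/28 (H2) depth=28
  Q 254.87.51.224: descend 1111111001010111001100111110 ; hops seen [H3,H2] ; pick H2
  + 0.0.0.0/0 (H4) depth=0
  + 254.87.51.231/32 (H3) depth=32
  Q 254.87.51.224: descend 11111110010101110011001111100 ; hops seen [H4,H2] ; pick H2
  Q 254.87.51.231: descend 11111110010101110011001111100111 ; hops seen [H4,H2,H3] ; pick H3
  + 230.230.81.0/24 (H3) depth=24
  Q 254.87.51.231: descend 11111110010101110011001111100111 ; hops seen [H4,H2,H3] ; pick H3
  Q 250.87.51.231: descend 11111 ; hops seen [H4] ; pick H4
  + 254.87.51.0/24 (H0) depth=24
  - 230.230.81.0/24 clear@24

== LOOKUPS ==
["H3","H2","H2","H3","H3","H4"]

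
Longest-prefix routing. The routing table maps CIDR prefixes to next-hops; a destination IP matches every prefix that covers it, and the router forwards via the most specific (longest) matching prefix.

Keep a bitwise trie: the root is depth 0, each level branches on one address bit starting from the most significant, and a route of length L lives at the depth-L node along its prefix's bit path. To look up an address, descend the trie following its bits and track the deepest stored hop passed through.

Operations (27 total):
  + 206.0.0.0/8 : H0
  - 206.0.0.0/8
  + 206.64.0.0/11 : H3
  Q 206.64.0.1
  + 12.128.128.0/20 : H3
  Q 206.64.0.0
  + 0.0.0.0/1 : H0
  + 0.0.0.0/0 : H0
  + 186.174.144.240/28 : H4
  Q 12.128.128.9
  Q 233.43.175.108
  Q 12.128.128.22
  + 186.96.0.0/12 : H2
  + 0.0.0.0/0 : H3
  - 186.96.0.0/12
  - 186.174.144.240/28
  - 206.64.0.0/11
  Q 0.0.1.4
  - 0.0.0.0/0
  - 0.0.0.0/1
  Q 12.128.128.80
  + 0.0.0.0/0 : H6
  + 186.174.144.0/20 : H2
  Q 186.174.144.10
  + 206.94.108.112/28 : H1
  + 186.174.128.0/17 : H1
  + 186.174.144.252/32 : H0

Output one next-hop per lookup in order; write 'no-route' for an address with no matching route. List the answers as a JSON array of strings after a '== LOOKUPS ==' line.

Apply in order:
  + 206.0.0.0/8 (H0) depth=8
  - 206.0.0.0/8 clear@8
  + 206.64.0.0/11 (H3) depth=11
  Q 206.64.0.1: descend 11001110010 ; hops seen [H3] ; pick H3
  + 12.128.128.0/20 (H3) depth=20
  Q 206.64.0.0: descend 11001110010 ; hops seen [H3] ; pick H3
  + 0.0.0.0/1 (H0) depth=1
  + 0.0.0.0/0 (H0) depth=0
  + 186.174.144.240/28 (H4) depth=28
  Q 12.128.128.9: descend 00001100100000001000 ; hops seen [H0,H0,H3] ; pick H3
  Q 233.43.175.108: descend 11 ; hops seen [H0] ; pick H0
  Q 12.128.128.22: descend 00001100100000001000 ; hops seen [H0,H0,H3] ; pick H3
  + 186.96.0.0/12 (H2) depth=12
  + 0.0.0.0/0 (H3) depth=0
  - 186.96.0.0/12 clear@12
  - 186.174.144.240/28 clear@28
  - 206.64.0.0/11 clear@11
  Q 0.0.1.4: descend 0000 ; hops seen [H3,H0] ; pick H0
  - 0.0.0.0/0 clear@0
  - 0.0.0.0/1 clear@1
  Q 12.128.128.80: descend 00001100100000001000 ; hops seen [H3] ; pick H3
  + 0.0.0.0/0 (H6) depth=0
  + 186.174.144.0/20 (H2) depth=20
  Q 186.174.144.10: descend 101110101010111010010000 ; hops seen [H6,H2] ; pick H2
  + 206.94.108.112/28 (H1) depth=28
  + 186.174.128.0/17 (H1) depth=17
  + 186.174.144.252/32 (H0) depth=32

== LOOKUPS ==
["H3","H3","H3","H0","H3","H0","H3","H2"]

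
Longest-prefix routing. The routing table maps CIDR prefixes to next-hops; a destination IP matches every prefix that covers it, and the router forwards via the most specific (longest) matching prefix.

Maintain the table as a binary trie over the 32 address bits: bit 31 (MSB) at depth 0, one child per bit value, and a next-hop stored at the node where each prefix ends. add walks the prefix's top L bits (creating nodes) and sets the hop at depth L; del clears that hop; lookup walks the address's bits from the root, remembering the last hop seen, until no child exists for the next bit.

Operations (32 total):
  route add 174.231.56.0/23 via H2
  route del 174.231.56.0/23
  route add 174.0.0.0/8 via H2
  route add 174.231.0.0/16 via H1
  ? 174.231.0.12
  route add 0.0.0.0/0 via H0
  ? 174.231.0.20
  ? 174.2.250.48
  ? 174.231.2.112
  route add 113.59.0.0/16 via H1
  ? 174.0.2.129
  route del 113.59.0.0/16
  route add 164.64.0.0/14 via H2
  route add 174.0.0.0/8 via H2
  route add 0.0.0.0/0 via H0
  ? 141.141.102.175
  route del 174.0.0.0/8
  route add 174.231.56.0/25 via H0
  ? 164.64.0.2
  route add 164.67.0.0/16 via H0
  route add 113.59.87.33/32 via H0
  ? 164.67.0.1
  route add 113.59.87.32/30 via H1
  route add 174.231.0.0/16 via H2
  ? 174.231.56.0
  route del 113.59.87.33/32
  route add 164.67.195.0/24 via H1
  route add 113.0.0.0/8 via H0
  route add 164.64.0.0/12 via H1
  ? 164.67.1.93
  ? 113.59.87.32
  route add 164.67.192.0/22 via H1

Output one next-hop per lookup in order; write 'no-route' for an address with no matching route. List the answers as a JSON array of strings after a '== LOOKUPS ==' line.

Process each operation:
  + 174.231.56.0/23 (H2) depth=23
  del 174.231.56.0/23 (clear depth 23)
  + 174.0.0.0/8 (H2) depth=8
  + 174.231.0.0/16 (H1) depth=16
  ? 174.231.0.12  path d0:-→d1:-→d2:-→d3:-→d4:-→d5:-→d6:-→d7:-→d8:H2→d9:-→d10:-→d11:-→d12:-→d13:-→d14:-→d15:-→d16:H1→d17:-→d18:-  best=H1
  + 0.0.0.0/0 (H0) depth=0
  ? 174.231.0.20  path d0:H0→d1:-→d2:-→d3:-→d4:-→d5:-→d6:-→d7:-→d8:H2→d9:-→d10:-→d11:-→d12:-→d13:-→d14:-→d15:-→d16:H1→d17:-→d18:-  best=H1
  ? 174.2.250.48  path d0:H0→d1:-→d2:-→d3:-→d4:-→d5:-→d6:-→d7:-→d8:H2  best=H2
  ? 174.231.2.112  path d0:H0→d1:-→d2:-→d3:-→d4:-→d5:-→d6:-→d7:-→d8:H2→d9:-→d10:-→d11:-→d12:-→d13:-→d14:-→d15:-→d16:H1→d17:-→d18:-  best=H1
  + 113.59.0.0/16 (H1) depth=16
  ? 174.0.2.129  path d0:H0→d1:-→d2:-→d3:-→d4:-→d5:-→d6:-→d7:-→d8:H2  best=H2
  del 113.59.0.0/16 (clear depth 16)
  + 164.64.0.0/14 (H2) depth=14
  + 174.0.0.0/8 (H2) depth=8
  + 0.0.0.0/0 (H0) depth=0
  ? 141.141.102.175  path d0:H0→d1:-→d2:-  best=H0
  del 174.0.0.0/8 (clear depth 8)
  + 174.231.56.0/25 (H0) depth=25
  ? 164.64.0.2  path d0:H0→d1:-→d2:-→d3:-→d4:-→d5:-→d6:-→d7:-→d8:-→d9:-→d10:-→d11:-→d12:-→d13:-→d14:H2  best=H2
  + 164.67.0.0/16 (H0) depth=16
  + 113.59.87.33/32 (H0) depth=32
  ? 164.67.0.1  path d0:H0→d1:-→d2:-→d3:-→d4:-→d5:-→d6:-→d7:-→d8:-→d9:-→d10:-→d11:-→d12:-→d13:-→d14:H2→d15:-→d16:H0  best=H0
  + 113.59.87.32/30 (H1) depth=30
  + 174.231.0.0/16 (H2) depth=16
  ? 174.231.56.0  path d0:H0→d1:-→d2:-→d3:-→d4:-→d5:-→d6:-→d7:-→d8:-→d9:-→d10:-→d11:-→d12:-→d13:-→d14:-→d15:-→d16:H2→d17:-→d18:-→d19:-→d20:-→d21:-→d22:-→d23:-→d24:-→d25:H0  best=H0
  del 113.59.87.33/32 (clear depth 32)
  + 164.67.195.0/24 (H1) depth=24
  + 113.0.0.0/8 (H0) depth=8
  + 164.64.0.0/12 (H1) depth=12
  ? 164.67.1.93  path d0:H0→d1:-→d2:-→d3:-→d4:-→d5:-→d6:-→d7:-→d8:-→d9:-→d10:-→d11:-→d12:H1→d13:-→d14:H2→d15:-→d16:H0  best=H0
  ? 113.59.87.32  path d0:H0→d1:-→d2:-→d3:-→d4:-→d5:-→d6:-→d7:-→d8:H0→d9:-→d10:-→d11:-→d12:-→d13:-→d14:-→d15:-→d16:-→d17:-→d18:-→d19:-→d20:-→d21:-→d22:-→d23:-→d24:-→d25:-→d26:-→d27:-→d28:-→d29:-→d30:H1→d31:-  best=H1
  + 164.67.192.0/22 (H1) depth=22

== LOOKUPS ==
["H1","H1","H2","H1","H2","H0","H2","H0","H0","H0","H1"]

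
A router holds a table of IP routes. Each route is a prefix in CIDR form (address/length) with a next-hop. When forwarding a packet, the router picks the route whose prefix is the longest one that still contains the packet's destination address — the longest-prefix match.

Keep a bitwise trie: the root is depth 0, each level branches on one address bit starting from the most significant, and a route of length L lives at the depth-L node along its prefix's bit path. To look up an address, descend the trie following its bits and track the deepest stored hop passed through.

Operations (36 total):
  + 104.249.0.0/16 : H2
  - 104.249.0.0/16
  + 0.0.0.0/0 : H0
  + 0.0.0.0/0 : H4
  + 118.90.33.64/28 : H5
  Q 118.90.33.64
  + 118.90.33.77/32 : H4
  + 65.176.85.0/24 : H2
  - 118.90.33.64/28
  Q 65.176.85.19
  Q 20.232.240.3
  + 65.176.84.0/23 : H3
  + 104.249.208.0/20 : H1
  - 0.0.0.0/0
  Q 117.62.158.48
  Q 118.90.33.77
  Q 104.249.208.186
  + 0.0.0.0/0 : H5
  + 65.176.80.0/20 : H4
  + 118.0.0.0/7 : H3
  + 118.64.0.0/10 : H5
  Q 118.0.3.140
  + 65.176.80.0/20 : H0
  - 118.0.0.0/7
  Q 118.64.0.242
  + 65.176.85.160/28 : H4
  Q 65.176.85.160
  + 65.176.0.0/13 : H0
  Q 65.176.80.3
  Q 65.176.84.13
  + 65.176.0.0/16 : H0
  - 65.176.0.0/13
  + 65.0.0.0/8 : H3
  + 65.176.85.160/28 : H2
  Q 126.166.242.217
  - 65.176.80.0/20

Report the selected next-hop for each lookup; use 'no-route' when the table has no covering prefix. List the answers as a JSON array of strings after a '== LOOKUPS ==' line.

Process each operation:
  add 104.249.0.0/16 -> H2 at depth 16
  del 104.249.0.0/16 (clear depth 16)
  add 0.0.0.0/0 -> H0 at depth 0
  add 0.0.0.0/0 -> H4 at depth 0
  add 118.90.33.64/28 -> H5 at depth 28
  ? 118.90.33.64  path d0:H4→d1:-→d2:-→d3:-→d4:-→d5:-→d6:-→d7:-→d8:-→d9:-→d10:-→d11:-→d12:-→d13:-→d14:-→d15:-→d16:-→d17:-→d18:-→d19:-→d20:-→d21:-→d22:-→d23:-→d24:-→d25:-→d26:-→d27:-→d28:H5  best=H5
  add 118.90.33.77/32 -> H4 at depth 32
  add 65.176.85.0/24 -> H2 at depth 24
  del 118.90.33.64/28 (clear depth 28)
  ? 65.176.85.19  path d0:H4→d1:-→d2:-→d3:-→d4:-→d5:-→d6:-→d7:-→d8:-→d9:-→d10:-→d11:-→d12:-→d13:-→d14:-→d15:-→d16:-→d17:-→d18:-→d19:-→d20:-→d21:-→d22:-→d23:-→d24:H2  best=H2
  ? 20.232.240.3  path d0:H4→d1:-  best=H4
  add 65.176.84.0/23 -> H3 at depth 23
  add 104.249.208.0/20 -> H1 at depth 20
  del 0.0.0.0/0 (clear depth 0)
  ? 117.62.158.48  path d0:-→d1:-→d2:-→d3:-→d4:-→d5:-→d6:-  best=no-route
  ? 118.90.33.77  path d0:-→d1:-→d2:-→d3:-→d4:-→d5:-→d6:-→d7:-→d8:-→d9:-→d10:-→d11:-→d12:-→d13:-→d14:-→d15:-→d16:-→d17:-→d18:-→d19:-→d20:-→d21:-→d22:-→d23:-→d24:-→d25:-→d26:-→d27:-→d28:-→d29:-→d30:-→d31:-→d32:H4  best=H4
  ? 104.249.208.186  path d0:-→d1:-→d2:-→d3:-→d4:-→d5:-→d6:-→d7:-→d8:-→d9:-→d10:-→d11:-→d12:-→d13:-→d14:-→d15:-→d16:-→d17:-→d18:-→d19:-→d20:H1  best=H1
  add 0.0.0.0/0 -> H5 at depth 0
  add 65.176.80.0/20 -> H4 at depth 20
  add 118.0.0.0/7 -> H3 at depth 7
  add 118.64.0.0/10 -> H5 at depth 10
  ? 118.0.3.140  path d0:H5→d1:-→d2:-→d3:-→d4:-→d5:-→d6:-→d7:H3→d8:-→d9:-  best=H3
  add 65.176.80.0/20 -> H0 at depth 20
  del 118.0.0.0/7 (clear depth 7)
  ? 118.64.0.242  path d0:H5→d1:-→d2:-→d3:-→d4:-→d5:-→d6:-→d7:-→d8:-→d9:-→d10:H5→d11:-  best=H5
  add 65.176.85.160/28 -> H4 at depth 28
  ? 65.176.85.160  path d0:H5→d1:-→d2:-→d3:-→d4:-→d5:-→d6:-→d7:-→d8:-→d9:-→d10:-→d11:-→d12:-→d13:-→d14:-→d15:-→d16:-→d17:-→d18:-→d19:-→d20:H0→d21:-→d22:-→d23:H3→d24:H2→d25:-→d26:-→d27:-→d28:H4  best=H4
  add 65.176.0.0/13 -> H0 at depth 13
  ? 65.176.80.3  path d0:H5→d1:-→d2:-→d3:-→d4:-→d5:-→d6:-→d7:-→d8:-→d9:-→d10:-→d11:-→d12:-→d13:H0→d14:-→d15:-→d16:-→d17:-→d18:-→d19:-→d20:H0→d21:-  best=H0
  ? 65.176.84.13  path d0:H5→d1:-→d2:-→d3:-→d4:-→d5:-→d6:-→d7:-→d8:-→d9:-→d10:-→d11:-→d12:-→d13:H0→d14:-→d15:-→d16:-→d17:-→d18:-→d19:-→d20:H0→d21:-→d22:-→d23:H3  best=H3
  add 65.176.0.0/16 -> H0 at depth 16
  del 65.176.0.0/13 (clear depth 13)
  add 65.0.0.0/8 -> H3 at depth 8
  add 65.176.85.160/28 -> H2 at depth 28
  ? 126.166.242.217  path d0:H5→d1:-→d2:-→d3:-→d4:-  best=H5
  del 65.176.80.0/20 (clear depth 20)

== LOOKUPS ==
["H5","H2","H4","no-route","H4","H1","H3","H5","H4","H0","H3","H5"]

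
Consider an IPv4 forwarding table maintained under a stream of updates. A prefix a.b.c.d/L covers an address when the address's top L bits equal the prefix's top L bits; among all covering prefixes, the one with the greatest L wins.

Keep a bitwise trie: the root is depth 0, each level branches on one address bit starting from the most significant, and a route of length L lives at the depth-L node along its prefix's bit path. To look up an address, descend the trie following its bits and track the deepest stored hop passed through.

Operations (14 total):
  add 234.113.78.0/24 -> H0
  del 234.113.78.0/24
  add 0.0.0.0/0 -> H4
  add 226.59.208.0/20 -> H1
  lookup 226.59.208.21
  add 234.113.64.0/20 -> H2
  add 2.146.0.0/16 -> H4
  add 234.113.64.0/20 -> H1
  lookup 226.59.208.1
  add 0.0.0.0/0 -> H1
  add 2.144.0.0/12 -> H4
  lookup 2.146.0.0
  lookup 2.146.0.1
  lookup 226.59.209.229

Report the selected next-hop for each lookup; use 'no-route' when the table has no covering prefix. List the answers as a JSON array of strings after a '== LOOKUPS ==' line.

Apply in order:
  + 234.113.78.0/24 (H0) depth=24
  - 234.113.78.0/24 clear@24
  + 0.0.0.0/0 (H4) depth=0
  + 226.59.208.0/20 (H1) depth=20
  lookup 226.59.208.21: bits 11100010001110111101 walk d0:H4→d1:-→d2:-→d3:-→d4:-→d5:-→d6:-→d7:-→d8:-→d9:-→d10:-→d11:-→d12:-→d13:-→d14:-→d15:-→d16:-→d17:-→d18:-→d19:-→d20:H1 -> H1
  + 234.113.64.0/20 (H2) depth=20
  + 2.146.0.0/16 (H4) depth=16
  + 234.113.64.0/20 (H1) depth=20
  lookup 226.59.208.1: bits 11100010001110111101 walk d0:H4→d1:-→d2:-→d3:-→d4:-→d5:-→d6:-→d7:-→d8:-→d9:-→d10:-→d11:-→d12:-→d13:-→d14:-→d15:-→d16:-→d17:-→d18:-→d19:-→d20:H1 -> H1
  + 0.0.0.0/0 (H1) depth=0
  + 2.144.0.0/12 (H4) depth=12
  lookup 2.146.0.0: bits 0000001010010010 walk d0:H1→d1:-→d2:-→d3:-→d4:-→d5:-→d6:-→d7:-→d8:-→d9:-→d10:-→d11:-→d12:H4→d13:-→d14:-→d15:-→d16:H4 -> H4
  lookup 2.146.0.1: bits 0000001010010010 walk d0:H1→d1:-→d2:-→d3:-→d4:-→d5:-→d6:-→d7:-→d8:-→d9:-→d10:-→d11:-→d12:H4→d13:-→d14:-→d15:-→d16:H4 -> H4
  lookup 226.59.209.229: bits 11100010001110111101 walk d0:H1→d1:-→d2:-→d3:-→d4:-→d5:-→d6:-→d7:-→d8:-→d9:-→d10:-→d11:-→d12:-→d13:-→d14:-→d15:-→d16:-→d17:-→d18:-→d19:-→d20:H1 -> H1

== LOOKUPS ==
["H1","H1","H4","H4","H1"]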